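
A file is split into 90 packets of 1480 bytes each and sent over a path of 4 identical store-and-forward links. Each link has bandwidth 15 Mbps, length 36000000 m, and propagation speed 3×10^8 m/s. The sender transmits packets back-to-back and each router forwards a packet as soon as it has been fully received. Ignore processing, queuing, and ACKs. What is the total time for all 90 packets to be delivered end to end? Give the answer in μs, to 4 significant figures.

553400 μs

Per-hop transmission t_tx = L/R = 11840/15000000 = 789.333 μs.
Per-hop propagation t_prop = 36000000/300000000 = 120000 μs.
Pipeline fill: first packet needs 4·t_tx to clear all hops; remaining 89 packets each add one t_tx.
Total = (4+90-1)·t_tx + 4·t_prop = 93·789.333 + 4·120000 = 553400 μs.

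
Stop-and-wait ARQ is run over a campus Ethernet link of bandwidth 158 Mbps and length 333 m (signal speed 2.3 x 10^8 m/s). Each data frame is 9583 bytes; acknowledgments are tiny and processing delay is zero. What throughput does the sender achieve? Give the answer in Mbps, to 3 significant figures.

t_tx = L/R = 76664/158000000 = 0.000485215 s.
t_prop = 333/2.3e+08 = 1.44783e-06 s; RTT = 2.89565e-06 s.
Cycle = t_tx + RTT = 0.000488111 s.
Throughput = L / cycle = 76664 / 0.000488111 = 157 Mbps.

157 Mbps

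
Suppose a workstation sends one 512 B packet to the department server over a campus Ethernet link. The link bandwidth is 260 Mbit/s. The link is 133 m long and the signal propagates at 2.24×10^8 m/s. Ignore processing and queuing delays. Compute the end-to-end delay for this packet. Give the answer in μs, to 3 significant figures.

16.3 μs

L = 512 × 8 = 4096 bits.
Transmission delay = L/R = 4096 / 260000000 = 15.7538 μs.
Propagation delay = d/s = 133 m / 2.24e+08 m/s = 0.59375 μs.
Total = 16.3 μs.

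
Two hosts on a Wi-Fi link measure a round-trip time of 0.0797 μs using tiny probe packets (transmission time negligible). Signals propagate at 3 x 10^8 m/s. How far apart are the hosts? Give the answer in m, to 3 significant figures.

12.0 m

One-way propagation = RTT/2 = 0.03985 μs.
d = s × t = 300000000 × 3.985e-08 = 12.0 m.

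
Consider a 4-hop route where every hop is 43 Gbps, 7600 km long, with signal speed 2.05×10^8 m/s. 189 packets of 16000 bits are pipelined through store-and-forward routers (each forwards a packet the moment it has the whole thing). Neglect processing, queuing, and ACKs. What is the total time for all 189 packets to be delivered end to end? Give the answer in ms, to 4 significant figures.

148.4 ms

Per-hop transmission t_tx = L/R = 16000/43000000000 = 0.000372093 ms.
Per-hop propagation t_prop = 7600000/2.05e+08 = 37.0732 ms.
Pipeline fill: first packet needs 4·t_tx to clear all hops; remaining 188 packets each add one t_tx.
Total = (4+189-1)·t_tx + 4·t_prop = 192·0.000372093 + 4·37.0732 = 148.4 ms.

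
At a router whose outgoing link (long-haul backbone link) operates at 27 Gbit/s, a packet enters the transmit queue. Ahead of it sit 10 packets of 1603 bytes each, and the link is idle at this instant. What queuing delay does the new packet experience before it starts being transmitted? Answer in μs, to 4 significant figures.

Each queued packet: L/R = 12824/27000000000 = 0.474963 μs.
10 queued → 4.74963 μs.
Queuing delay = 4.750 μs.

4.750 μs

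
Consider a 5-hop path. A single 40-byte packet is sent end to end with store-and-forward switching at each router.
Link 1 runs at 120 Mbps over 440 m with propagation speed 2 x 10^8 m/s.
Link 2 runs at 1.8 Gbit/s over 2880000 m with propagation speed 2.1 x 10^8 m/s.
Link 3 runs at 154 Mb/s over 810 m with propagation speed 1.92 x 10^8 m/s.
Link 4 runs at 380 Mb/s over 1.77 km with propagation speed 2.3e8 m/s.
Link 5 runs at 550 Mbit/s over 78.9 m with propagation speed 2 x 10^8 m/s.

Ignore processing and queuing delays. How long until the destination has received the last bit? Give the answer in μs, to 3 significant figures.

13700 μs

L = 40 × 8 = 320 bits.
Transmission delays (L/R per hop): 2.66667, 0.177778, 2.07792, 0.842105, 0.581818 μs; sum = 6.34629 μs.
Propagation delays (d/s per hop): 2.2, 13714.3, 4.21875, 7.69565, 0.3945 μs; sum = 13728.8 μs.
End-to-end = 13700 μs.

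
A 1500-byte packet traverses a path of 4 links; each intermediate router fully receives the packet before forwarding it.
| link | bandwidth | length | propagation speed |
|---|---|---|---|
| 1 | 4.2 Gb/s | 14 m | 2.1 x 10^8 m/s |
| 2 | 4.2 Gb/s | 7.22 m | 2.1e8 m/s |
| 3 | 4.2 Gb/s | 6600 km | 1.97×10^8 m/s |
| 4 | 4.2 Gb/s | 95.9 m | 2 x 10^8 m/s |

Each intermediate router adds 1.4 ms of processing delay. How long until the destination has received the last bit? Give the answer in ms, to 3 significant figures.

37.7 ms

L = 1500 × 8 = 12000 bits.
Transmission delay per hop = L/R = 12000/4200000000 = 0.00285714 ms; 4 hops → 0.0114286 ms.
Propagation delays (d/s per hop): 6.66667e-05, 3.4381e-05, 33.5025, 0.0004795 ms; sum = 33.5031 ms.
Processing at 3 router(s): 3 × 1.4 ms = 4.2 ms.
End-to-end = 37.7 ms.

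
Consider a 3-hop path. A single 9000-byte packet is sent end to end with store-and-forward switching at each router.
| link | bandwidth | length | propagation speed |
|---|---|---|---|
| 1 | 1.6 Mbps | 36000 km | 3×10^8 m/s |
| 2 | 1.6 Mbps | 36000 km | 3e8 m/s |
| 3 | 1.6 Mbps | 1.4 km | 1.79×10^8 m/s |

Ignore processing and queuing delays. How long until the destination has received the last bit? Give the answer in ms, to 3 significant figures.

L = 9000 × 8 = 72000 bits.
Transmission delay per hop = L/R = 72000/1600000 = 45 ms; 3 hops → 135 ms.
Propagation delays (d/s per hop): 120, 120, 0.00782123 ms; sum = 240.008 ms.
End-to-end = 375 ms.

375 ms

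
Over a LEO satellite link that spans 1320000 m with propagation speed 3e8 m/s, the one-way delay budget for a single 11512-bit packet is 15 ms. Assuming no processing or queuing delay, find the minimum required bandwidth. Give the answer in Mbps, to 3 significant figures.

1.09 Mbps

Propagation delay = 1320000 / 300000000 = 4.4 ms.
Transmission budget = 15 − 4.4 = 10.6 ms.
R ≥ L / t_tx = 11512 bits / 0.0106 s = 1.09 Mbps.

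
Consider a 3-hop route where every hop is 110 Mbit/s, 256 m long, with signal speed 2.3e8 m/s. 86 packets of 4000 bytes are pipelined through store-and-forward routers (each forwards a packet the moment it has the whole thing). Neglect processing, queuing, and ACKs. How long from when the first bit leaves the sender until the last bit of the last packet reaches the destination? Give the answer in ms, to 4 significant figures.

Per-hop transmission t_tx = L/R = 32000/110000000 = 0.290909 ms.
Per-hop propagation t_prop = 256/2.3e+08 = 0.00111304 ms.
Pipeline fill: first packet needs 3·t_tx to clear all hops; remaining 85 packets each add one t_tx.
Total = (3+86-1)·t_tx + 3·t_prop = 88·0.290909 + 3·0.00111304 = 25.60 ms.

25.60 ms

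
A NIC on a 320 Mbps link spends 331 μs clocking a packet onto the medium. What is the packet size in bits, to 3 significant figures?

106000 bits

L = R × t_tx = 320000000 b/s × 0.000331 s = 105920 bits.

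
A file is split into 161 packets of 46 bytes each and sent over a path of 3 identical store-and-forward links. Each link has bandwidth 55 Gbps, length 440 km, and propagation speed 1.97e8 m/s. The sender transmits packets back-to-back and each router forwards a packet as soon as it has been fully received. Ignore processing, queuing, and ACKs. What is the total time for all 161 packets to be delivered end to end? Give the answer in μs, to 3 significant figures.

Per-hop transmission t_tx = L/R = 368/55000000000 = 0.00669091 μs.
Per-hop propagation t_prop = 440000/197000000 = 2233.5 μs.
Pipeline fill: first packet needs 3·t_tx to clear all hops; remaining 160 packets each add one t_tx.
Total = (3+161-1)·t_tx + 3·t_prop = 163·0.00669091 + 3·2233.5 = 6700 μs.

6700 μs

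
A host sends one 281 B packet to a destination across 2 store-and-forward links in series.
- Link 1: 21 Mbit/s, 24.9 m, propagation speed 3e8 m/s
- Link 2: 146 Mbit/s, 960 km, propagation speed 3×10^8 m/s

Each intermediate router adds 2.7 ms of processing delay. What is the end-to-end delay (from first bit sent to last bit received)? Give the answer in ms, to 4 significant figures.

6.023 ms

L = 281 × 8 = 2248 bits.
Transmission delays (L/R per hop): 0.107048, 0.0153973 ms; sum = 0.122445 ms.
Propagation delays (d/s per hop): 8.3e-05, 3.2 ms; sum = 3.20008 ms.
Processing at 1 router(s): 1 × 2.7 ms = 2.7 ms.
End-to-end = 6.023 ms.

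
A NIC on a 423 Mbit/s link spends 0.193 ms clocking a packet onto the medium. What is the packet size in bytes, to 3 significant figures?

10200 bytes

L = R × t_tx = 423000000 b/s × 0.000193 s = 81639 bits.
In bytes: 81639 / 8 = 10200 bytes.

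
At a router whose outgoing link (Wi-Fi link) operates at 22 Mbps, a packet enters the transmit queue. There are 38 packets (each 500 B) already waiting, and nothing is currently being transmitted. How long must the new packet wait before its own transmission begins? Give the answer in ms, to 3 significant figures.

Each queued packet: L/R = 4000/22000000 = 0.181818 ms.
38 queued → 6.90909 ms.
Queuing delay = 6.91 ms.

6.91 ms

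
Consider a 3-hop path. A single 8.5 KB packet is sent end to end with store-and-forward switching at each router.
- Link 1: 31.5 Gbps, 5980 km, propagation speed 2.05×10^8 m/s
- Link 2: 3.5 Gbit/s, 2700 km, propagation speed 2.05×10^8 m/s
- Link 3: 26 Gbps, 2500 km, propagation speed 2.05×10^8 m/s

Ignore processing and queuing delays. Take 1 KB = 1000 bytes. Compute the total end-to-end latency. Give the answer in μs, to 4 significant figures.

54560 μs

L = 68000 bits.
Transmission delays (L/R per hop): 2.15873, 19.4286, 2.61538 μs; sum = 24.2027 μs.
Propagation delays (d/s per hop): 29170.7, 13170.7, 12195.1 μs; sum = 54536.6 μs.
End-to-end = 54560 μs.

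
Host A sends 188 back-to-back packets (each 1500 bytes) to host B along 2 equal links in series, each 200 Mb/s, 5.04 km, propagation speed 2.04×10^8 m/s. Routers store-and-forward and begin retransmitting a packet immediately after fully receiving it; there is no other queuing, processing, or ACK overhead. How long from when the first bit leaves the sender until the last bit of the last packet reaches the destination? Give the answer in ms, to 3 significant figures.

Per-hop transmission t_tx = L/R = 12000/200000000 = 0.06 ms.
Per-hop propagation t_prop = 5040/204000000 = 0.0247059 ms.
Pipeline fill: first packet needs 2·t_tx to clear all hops; remaining 187 packets each add one t_tx.
Total = (2+188-1)·t_tx + 2·t_prop = 189·0.06 + 2·0.0247059 = 11.4 ms.

11.4 ms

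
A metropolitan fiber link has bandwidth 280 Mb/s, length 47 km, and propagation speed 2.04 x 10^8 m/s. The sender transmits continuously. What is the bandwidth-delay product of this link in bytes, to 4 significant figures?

8064 bytes

Propagation delay = 47000 / 204000000 = 0.000230392 s.
BDP = R × t_prop = 280000000 × 0.000230392 = 64509.8 bits.
In bytes: 64509.8/8 = 8064 bytes.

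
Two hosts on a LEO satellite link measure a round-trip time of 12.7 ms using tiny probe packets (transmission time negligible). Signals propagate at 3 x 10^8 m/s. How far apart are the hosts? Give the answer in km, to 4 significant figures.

One-way propagation = RTT/2 = 6.35 ms.
d = s × t = 300000000 × 0.00635 = 1905 km.

1905 km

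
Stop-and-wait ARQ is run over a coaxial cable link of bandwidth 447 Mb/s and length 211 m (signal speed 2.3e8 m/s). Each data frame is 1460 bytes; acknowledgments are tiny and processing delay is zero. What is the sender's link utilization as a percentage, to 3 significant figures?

t_tx = L/R = 11680/447000000 = 2.61298e-05 s.
t_prop = 211/2.3e+08 = 9.17391e-07 s; RTT = 1.83478e-06 s.
Cycle = t_tx + RTT = 2.79645e-05 s.
Utilization = t_tx / cycle = 2.61298e-05/2.79645e-05 = 93.4 %.

93.4 %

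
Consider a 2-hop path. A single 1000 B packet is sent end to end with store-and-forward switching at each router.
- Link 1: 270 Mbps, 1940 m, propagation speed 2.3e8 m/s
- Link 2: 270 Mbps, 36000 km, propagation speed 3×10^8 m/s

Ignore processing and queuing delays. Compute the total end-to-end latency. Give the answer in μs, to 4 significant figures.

L = 1000 × 8 = 8000 bits.
Transmission delay per hop = L/R = 8000/270000000 = 29.6296 μs; 2 hops → 59.2593 μs.
Propagation delays (d/s per hop): 8.43478, 120000 μs; sum = 120008 μs.
End-to-end = 120100 μs.

120100 μs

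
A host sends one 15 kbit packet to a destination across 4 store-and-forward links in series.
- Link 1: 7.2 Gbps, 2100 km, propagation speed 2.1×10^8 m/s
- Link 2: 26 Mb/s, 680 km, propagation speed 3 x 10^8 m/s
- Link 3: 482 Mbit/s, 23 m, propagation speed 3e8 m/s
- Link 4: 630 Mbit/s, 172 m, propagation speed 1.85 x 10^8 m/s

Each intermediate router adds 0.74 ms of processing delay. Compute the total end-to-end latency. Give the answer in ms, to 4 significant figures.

15.12 ms

L = 15000 bits.
Transmission delays (L/R per hop): 0.00208333, 0.576923, 0.0311203, 0.0238095 ms; sum = 0.633936 ms.
Propagation delays (d/s per hop): 10, 2.26667, 7.66667e-05, 0.00092973 ms; sum = 12.2677 ms.
Processing at 3 router(s): 3 × 0.74 ms = 2.22 ms.
End-to-end = 15.12 ms.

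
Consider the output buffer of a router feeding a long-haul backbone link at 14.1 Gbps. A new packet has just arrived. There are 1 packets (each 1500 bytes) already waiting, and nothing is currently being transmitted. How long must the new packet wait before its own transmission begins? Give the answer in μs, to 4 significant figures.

Each queued packet: L/R = 12000/14100000000 = 0.851064 μs.
1 queued → 0.851064 μs.
Queuing delay = 0.8511 μs.

0.8511 μs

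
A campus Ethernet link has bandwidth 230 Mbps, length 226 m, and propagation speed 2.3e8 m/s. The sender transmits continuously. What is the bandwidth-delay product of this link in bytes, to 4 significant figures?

28.25 bytes

Propagation delay = 226 / 2.3e+08 = 9.82609e-07 s.
BDP = R × t_prop = 230000000 × 9.82609e-07 = 226 bits.
In bytes: 226/8 = 28.25 bytes.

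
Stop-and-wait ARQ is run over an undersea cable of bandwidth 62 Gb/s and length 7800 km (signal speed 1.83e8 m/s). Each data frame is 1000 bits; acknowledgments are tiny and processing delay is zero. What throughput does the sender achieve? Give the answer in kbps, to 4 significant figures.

11.73 kbps

t_tx = L/R = 1000/62000000000 = 1.6129e-08 s.
t_prop = 7800000/183000000 = 0.042623 s; RTT = 0.0852459 s.
Cycle = t_tx + RTT = 0.0852459 s.
Throughput = L / cycle = 1000 / 0.0852459 = 11.73 kbps.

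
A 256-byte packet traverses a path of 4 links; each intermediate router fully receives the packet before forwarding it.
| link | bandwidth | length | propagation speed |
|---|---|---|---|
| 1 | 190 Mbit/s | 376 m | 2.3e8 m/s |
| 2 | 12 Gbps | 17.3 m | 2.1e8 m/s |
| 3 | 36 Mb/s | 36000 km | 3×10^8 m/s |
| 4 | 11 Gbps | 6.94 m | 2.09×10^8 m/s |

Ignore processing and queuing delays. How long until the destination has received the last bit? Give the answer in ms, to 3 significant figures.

L = 256 × 8 = 2048 bits.
Transmission delays (L/R per hop): 0.0107789, 0.000170667, 0.0568889, 0.000186182 ms; sum = 0.0680247 ms.
Propagation delays (d/s per hop): 0.00163478, 8.2381e-05, 120, 3.32057e-05 ms; sum = 120.002 ms.
End-to-end = 120 ms.

120 ms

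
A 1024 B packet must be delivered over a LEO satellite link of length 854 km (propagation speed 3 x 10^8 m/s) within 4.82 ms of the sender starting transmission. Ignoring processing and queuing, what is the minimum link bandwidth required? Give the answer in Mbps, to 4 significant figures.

4.151 Mbps

L = 8192 bits.
Propagation delay = 854000 / 300000000 = 2.84667 ms.
Transmission budget = 4.82 − 2.84667 = 1.97333 ms.
R ≥ L / t_tx = 8192 bits / 0.00197333 s = 4.151 Mbps.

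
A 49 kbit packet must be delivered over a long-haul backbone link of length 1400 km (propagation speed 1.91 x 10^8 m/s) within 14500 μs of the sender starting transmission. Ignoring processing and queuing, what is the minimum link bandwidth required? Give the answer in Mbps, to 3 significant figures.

6.83 Mbps

Propagation delay = 1400000 / 191000000 = 7329.84 μs.
Transmission budget = 14500 − 7329.84 = 7170.16 μs.
R ≥ L / t_tx = 49000 bits / 0.00717016 s = 6.83 Mbps.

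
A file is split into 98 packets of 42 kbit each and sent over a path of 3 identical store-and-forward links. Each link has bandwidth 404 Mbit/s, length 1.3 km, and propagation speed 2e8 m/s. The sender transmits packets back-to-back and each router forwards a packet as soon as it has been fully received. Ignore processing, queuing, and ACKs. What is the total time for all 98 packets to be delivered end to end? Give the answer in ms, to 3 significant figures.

10.4 ms

Per-hop transmission t_tx = L/R = 42000/404000000 = 0.10396 ms.
Per-hop propagation t_prop = 1300/200000000 = 0.0065 ms.
Pipeline fill: first packet needs 3·t_tx to clear all hops; remaining 97 packets each add one t_tx.
Total = (3+98-1)·t_tx + 3·t_prop = 100·0.10396 + 3·0.0065 = 10.4 ms.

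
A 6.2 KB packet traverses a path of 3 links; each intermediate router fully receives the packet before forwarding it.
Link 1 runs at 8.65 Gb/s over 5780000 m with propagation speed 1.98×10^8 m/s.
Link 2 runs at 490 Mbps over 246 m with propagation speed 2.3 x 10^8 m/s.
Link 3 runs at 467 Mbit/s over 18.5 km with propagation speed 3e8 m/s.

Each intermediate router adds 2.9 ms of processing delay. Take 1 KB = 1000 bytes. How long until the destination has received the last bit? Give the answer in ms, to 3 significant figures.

L = 49600 bits.
Transmission delays (L/R per hop): 0.0057341, 0.101224, 0.10621 ms; sum = 0.213168 ms.
Propagation delays (d/s per hop): 29.1919, 0.00106957, 0.0616667 ms; sum = 29.2547 ms.
Processing at 2 router(s): 2 × 2.9 ms = 5.8 ms.
End-to-end = 35.3 ms.

35.3 ms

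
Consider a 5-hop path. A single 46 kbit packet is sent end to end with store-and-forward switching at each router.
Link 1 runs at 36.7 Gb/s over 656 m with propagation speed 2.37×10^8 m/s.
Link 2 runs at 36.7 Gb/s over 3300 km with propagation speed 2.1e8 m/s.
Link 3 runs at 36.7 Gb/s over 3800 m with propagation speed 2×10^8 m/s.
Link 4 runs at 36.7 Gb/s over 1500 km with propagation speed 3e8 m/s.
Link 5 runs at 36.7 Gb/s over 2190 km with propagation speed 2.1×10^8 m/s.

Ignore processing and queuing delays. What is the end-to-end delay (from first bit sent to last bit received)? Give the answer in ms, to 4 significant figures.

31.17 ms

L = 46000 bits.
Transmission delay per hop = L/R = 46000/36700000000 = 0.00125341 ms; 5 hops → 0.00626703 ms.
Propagation delays (d/s per hop): 0.00276793, 15.7143, 0.019, 5, 10.4286 ms; sum = 31.1646 ms.
End-to-end = 31.17 ms.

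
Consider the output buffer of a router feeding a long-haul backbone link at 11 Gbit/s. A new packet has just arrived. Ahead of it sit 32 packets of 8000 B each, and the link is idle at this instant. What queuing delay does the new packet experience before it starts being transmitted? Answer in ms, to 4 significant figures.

Each queued packet: L/R = 64000/11000000000 = 0.00581818 ms.
32 queued → 0.186182 ms.
Queuing delay = 0.1862 ms.

0.1862 ms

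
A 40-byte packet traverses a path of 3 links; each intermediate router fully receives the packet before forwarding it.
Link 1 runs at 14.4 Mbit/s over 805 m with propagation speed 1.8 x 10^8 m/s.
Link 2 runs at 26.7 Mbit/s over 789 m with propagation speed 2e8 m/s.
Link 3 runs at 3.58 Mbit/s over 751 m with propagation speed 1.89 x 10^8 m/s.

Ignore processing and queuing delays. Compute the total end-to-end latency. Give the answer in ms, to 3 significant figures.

0.136 ms

L = 40 × 8 = 320 bits.
Transmission delays (L/R per hop): 0.0222222, 0.011985, 0.0893855 ms; sum = 0.123593 ms.
Propagation delays (d/s per hop): 0.00447222, 0.003945, 0.00397354 ms; sum = 0.0123908 ms.
End-to-end = 0.136 ms.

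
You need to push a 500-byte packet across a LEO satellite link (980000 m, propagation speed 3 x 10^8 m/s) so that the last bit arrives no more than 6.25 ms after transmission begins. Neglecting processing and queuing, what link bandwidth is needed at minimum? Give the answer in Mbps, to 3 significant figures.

L = 4000 bits.
Propagation delay = 980000 / 300000000 = 3.26667 ms.
Transmission budget = 6.25 − 3.26667 = 2.98333 ms.
R ≥ L / t_tx = 4000 bits / 0.00298333 s = 1.34 Mbps.

1.34 Mbps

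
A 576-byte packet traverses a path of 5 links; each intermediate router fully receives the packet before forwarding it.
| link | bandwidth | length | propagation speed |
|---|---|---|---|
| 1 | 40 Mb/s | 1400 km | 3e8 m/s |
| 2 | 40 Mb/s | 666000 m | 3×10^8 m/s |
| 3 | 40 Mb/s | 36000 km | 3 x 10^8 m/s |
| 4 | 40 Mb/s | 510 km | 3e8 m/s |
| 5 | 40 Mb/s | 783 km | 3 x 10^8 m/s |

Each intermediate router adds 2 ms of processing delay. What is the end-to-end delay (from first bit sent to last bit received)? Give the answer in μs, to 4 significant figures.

139800 μs

L = 576 × 8 = 4608 bits.
Transmission delay per hop = L/R = 4608/40000000 = 115.2 μs; 5 hops → 576 μs.
Propagation delays (d/s per hop): 4666.67, 2220, 120000, 1700, 2610 μs; sum = 131197 μs.
Processing at 4 router(s): 4 × 2 ms = 8000 μs.
End-to-end = 139800 μs.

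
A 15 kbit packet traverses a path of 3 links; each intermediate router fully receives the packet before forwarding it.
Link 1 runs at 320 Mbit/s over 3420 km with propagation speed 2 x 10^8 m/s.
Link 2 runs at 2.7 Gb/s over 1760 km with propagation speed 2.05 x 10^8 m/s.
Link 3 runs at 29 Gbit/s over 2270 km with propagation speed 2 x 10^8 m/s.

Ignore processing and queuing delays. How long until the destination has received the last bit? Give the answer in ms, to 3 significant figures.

L = 15000 bits.
Transmission delays (L/R per hop): 0.046875, 0.00555556, 0.000517241 ms; sum = 0.0529478 ms.
Propagation delays (d/s per hop): 17.1, 8.58537, 11.35 ms; sum = 37.0354 ms.
End-to-end = 37.1 ms.

37.1 ms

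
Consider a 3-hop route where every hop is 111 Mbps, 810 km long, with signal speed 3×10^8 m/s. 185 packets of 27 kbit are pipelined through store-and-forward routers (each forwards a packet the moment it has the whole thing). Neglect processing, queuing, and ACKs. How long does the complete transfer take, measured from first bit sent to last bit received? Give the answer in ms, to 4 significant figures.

Per-hop transmission t_tx = L/R = 27000/111000000 = 0.243243 ms.
Per-hop propagation t_prop = 810000/300000000 = 2.7 ms.
Pipeline fill: first packet needs 3·t_tx to clear all hops; remaining 184 packets each add one t_tx.
Total = (3+185-1)·t_tx + 3·t_prop = 187·0.243243 + 3·2.7 = 53.59 ms.

53.59 ms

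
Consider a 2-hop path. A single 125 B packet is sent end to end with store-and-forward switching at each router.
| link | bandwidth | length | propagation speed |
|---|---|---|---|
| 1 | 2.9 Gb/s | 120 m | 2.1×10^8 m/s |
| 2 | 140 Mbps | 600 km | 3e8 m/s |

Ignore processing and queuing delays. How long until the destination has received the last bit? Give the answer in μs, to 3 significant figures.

L = 125 × 8 = 1000 bits.
Transmission delays (L/R per hop): 0.344828, 7.14286 μs; sum = 7.48768 μs.
Propagation delays (d/s per hop): 0.571429, 2000 μs; sum = 2000.57 μs.
End-to-end = 2010 μs.

2010 μs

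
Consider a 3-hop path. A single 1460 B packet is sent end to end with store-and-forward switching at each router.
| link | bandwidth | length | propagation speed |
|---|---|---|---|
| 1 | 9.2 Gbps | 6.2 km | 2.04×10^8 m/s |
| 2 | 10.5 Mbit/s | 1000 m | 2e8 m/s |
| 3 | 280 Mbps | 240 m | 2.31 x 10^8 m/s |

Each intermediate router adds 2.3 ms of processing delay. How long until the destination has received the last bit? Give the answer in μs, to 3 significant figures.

L = 1460 × 8 = 11680 bits.
Transmission delays (L/R per hop): 1.26957, 1112.38, 41.7143 μs; sum = 1155.36 μs.
Propagation delays (d/s per hop): 30.3922, 5, 1.03896 μs; sum = 36.4311 μs.
Processing at 2 router(s): 2 × 2.3 ms = 4600 μs.
End-to-end = 5790 μs.

5790 μs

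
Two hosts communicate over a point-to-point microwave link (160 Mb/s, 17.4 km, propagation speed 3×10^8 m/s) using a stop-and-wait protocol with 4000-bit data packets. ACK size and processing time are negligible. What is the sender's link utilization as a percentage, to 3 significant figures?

t_tx = L/R = 4000/160000000 = 2.5e-05 s.
t_prop = 17400/300000000 = 5.8e-05 s; RTT = 0.000116 s.
Cycle = t_tx + RTT = 0.000141 s.
Utilization = t_tx / cycle = 2.5e-05/0.000141 = 17.7 %.

17.7 %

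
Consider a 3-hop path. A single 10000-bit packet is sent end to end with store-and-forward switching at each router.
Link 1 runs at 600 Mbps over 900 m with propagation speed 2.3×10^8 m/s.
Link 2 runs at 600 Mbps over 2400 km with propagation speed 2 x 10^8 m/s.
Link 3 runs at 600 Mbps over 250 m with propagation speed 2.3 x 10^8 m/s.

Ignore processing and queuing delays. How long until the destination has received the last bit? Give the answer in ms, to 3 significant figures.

12.1 ms

Transmission delay per hop = L/R = 10000/600000000 = 0.0166667 ms; 3 hops → 0.05 ms.
Propagation delays (d/s per hop): 0.00391304, 12, 0.00108696 ms; sum = 12.005 ms.
End-to-end = 12.1 ms.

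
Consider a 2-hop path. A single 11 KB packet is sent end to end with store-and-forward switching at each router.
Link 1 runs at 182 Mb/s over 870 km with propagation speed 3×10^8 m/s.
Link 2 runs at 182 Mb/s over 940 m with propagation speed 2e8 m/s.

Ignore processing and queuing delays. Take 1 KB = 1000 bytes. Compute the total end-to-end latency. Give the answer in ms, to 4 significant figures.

3.872 ms

L = 88000 bits.
Transmission delay per hop = L/R = 88000/182000000 = 0.483516 ms; 2 hops → 0.967033 ms.
Propagation delays (d/s per hop): 2.9, 0.0047 ms; sum = 2.9047 ms.
End-to-end = 3.872 ms.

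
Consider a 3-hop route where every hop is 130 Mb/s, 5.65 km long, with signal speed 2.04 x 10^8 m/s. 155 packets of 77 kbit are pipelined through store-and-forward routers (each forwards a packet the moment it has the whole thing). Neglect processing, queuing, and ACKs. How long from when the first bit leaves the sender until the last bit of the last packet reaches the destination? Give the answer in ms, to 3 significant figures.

Per-hop transmission t_tx = L/R = 77000/130000000 = 0.592308 ms.
Per-hop propagation t_prop = 5650/204000000 = 0.0276961 ms.
Pipeline fill: first packet needs 3·t_tx to clear all hops; remaining 154 packets each add one t_tx.
Total = (3+155-1)·t_tx + 3·t_prop = 157·0.592308 + 3·0.0276961 = 93.1 ms.

93.1 ms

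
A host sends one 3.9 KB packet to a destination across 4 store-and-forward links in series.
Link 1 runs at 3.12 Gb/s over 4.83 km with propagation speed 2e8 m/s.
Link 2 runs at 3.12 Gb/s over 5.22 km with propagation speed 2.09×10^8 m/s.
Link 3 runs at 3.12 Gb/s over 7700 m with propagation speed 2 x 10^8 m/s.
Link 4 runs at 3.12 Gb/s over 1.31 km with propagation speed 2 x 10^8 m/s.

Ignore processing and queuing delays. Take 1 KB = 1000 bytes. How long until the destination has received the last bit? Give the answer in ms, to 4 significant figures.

0.1342 ms

L = 31200 bits.
Transmission delay per hop = L/R = 31200/3120000000 = 0.01 ms; 4 hops → 0.04 ms.
Propagation delays (d/s per hop): 0.02415, 0.0249761, 0.0385, 0.00655 ms; sum = 0.0941761 ms.
End-to-end = 0.1342 ms.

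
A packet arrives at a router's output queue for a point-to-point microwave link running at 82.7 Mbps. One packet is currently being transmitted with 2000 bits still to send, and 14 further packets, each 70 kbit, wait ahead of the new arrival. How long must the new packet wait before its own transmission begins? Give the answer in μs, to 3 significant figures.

Each queued packet: L/R = 70000/82700000 = 846.433 μs.
14 queued → 11850.1 μs.
Plus remaining 2000 bits of current packet: 24.1838 μs.
Queuing delay = 11900 μs.

11900 μs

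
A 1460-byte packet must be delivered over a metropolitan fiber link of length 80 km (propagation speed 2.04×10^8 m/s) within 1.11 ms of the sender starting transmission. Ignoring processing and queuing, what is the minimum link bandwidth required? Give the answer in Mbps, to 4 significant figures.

16.27 Mbps

L = 11680 bits.
Propagation delay = 80000 / 204000000 = 0.392157 ms.
Transmission budget = 1.11 − 0.392157 = 0.717843 ms.
R ≥ L / t_tx = 11680 bits / 0.000717843 s = 16.27 Mbps.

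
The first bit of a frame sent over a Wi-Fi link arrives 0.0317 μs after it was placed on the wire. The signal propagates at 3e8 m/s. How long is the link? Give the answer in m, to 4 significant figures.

9.510 m

d = s × t_prop = 300000000 × 3.17e-08 = 9.510 m.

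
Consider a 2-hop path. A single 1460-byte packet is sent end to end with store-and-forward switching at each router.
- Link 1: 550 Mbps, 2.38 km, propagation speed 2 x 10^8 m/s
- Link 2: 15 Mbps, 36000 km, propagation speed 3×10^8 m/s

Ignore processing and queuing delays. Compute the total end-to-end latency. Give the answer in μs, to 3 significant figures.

L = 1460 × 8 = 11680 bits.
Transmission delays (L/R per hop): 21.2364, 778.667 μs; sum = 799.903 μs.
Propagation delays (d/s per hop): 11.9, 120000 μs; sum = 120012 μs.
End-to-end = 121000 μs.

121000 μs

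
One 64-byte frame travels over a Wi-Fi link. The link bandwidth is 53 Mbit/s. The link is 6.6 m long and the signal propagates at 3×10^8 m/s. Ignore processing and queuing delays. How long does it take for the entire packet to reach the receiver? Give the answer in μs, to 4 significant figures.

9.682 μs

L = 64 × 8 = 512 bits.
Transmission delay = L/R = 512 / 53000000 = 9.66038 μs.
Propagation delay = d/s = 6.6 m / 300000000 m/s = 0.022 μs.
Total = 9.682 μs.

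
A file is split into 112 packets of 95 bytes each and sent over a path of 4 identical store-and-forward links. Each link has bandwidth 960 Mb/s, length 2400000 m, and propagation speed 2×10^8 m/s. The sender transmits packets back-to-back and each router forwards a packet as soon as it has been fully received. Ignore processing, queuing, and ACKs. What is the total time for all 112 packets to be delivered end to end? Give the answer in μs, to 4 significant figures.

48090 μs

Per-hop transmission t_tx = L/R = 760/960000000 = 0.791667 μs.
Per-hop propagation t_prop = 2400000/200000000 = 12000 μs.
Pipeline fill: first packet needs 4·t_tx to clear all hops; remaining 111 packets each add one t_tx.
Total = (4+112-1)·t_tx + 4·t_prop = 115·0.791667 + 4·12000 = 48090 μs.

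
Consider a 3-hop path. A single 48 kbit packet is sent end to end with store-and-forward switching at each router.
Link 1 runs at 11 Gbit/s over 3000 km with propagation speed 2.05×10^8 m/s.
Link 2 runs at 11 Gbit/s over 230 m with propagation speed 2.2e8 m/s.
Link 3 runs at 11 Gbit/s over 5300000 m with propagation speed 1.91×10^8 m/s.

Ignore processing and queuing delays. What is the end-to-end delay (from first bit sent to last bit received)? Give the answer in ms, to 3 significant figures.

L = 48000 bits.
Transmission delay per hop = L/R = 48000/11000000000 = 0.00436364 ms; 3 hops → 0.0130909 ms.
Propagation delays (d/s per hop): 14.6341, 0.00104545, 27.7487 ms; sum = 42.3839 ms.
End-to-end = 42.4 ms.

42.4 ms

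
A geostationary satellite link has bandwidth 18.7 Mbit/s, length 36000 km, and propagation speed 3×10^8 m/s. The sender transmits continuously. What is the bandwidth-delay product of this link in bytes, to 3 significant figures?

Propagation delay = 36000000 / 300000000 = 0.12 s.
BDP = R × t_prop = 18700000 × 0.12 = 2244000 bits.
In bytes: 2244000/8 = 281000 bytes.

281000 bytes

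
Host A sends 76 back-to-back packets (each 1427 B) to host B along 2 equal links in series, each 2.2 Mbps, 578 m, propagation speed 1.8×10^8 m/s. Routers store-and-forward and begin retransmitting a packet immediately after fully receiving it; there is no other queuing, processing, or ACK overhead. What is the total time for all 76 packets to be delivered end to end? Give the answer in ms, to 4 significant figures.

Per-hop transmission t_tx = L/R = 11416/2200000 = 5.18909 ms.
Per-hop propagation t_prop = 578/180000000 = 0.00321111 ms.
Pipeline fill: first packet needs 2·t_tx to clear all hops; remaining 75 packets each add one t_tx.
Total = (2+76-1)·t_tx + 2·t_prop = 77·5.18909 + 2·0.00321111 = 399.6 ms.

399.6 ms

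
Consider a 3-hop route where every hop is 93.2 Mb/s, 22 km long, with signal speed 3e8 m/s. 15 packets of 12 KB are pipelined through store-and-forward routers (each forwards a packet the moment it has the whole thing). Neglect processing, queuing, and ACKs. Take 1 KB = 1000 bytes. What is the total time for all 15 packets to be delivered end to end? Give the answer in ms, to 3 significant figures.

Per-hop transmission t_tx = L/R = 96000/93200000 = 1.03004 ms.
Per-hop propagation t_prop = 22000/300000000 = 0.0733333 ms.
Pipeline fill: first packet needs 3·t_tx to clear all hops; remaining 14 packets each add one t_tx.
Total = (3+15-1)·t_tx + 3·t_prop = 17·1.03004 + 3·0.0733333 = 17.7 ms.

17.7 ms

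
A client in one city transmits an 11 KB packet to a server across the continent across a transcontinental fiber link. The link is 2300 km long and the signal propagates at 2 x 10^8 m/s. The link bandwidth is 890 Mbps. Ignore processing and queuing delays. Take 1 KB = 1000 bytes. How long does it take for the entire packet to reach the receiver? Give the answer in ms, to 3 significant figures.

11.6 ms

L = 88000 bits.
Transmission delay = L/R = 88000 / 890000000 = 0.0988764 ms.
Propagation delay = d/s = 2300000 m / 200000000 m/s = 11.5 ms.
Total = 11.6 ms.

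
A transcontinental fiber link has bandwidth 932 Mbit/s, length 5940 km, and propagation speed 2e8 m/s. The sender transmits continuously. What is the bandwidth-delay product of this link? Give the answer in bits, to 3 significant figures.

Propagation delay = 5940000 / 200000000 = 0.0297 s.
BDP = R × t_prop = 932000000 × 0.0297 = 27680400 bits.

27700000 bits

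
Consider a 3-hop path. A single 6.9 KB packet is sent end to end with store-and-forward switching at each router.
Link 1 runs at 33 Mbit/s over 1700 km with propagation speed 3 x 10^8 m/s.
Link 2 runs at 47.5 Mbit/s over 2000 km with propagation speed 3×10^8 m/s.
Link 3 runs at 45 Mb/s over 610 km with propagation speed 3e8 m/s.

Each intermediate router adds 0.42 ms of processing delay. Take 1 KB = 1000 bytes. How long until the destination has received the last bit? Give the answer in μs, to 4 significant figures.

L = 55200 bits.
Transmission delays (L/R per hop): 1672.73, 1162.11, 1226.67 μs; sum = 4061.5 μs.
Propagation delays (d/s per hop): 5666.67, 6666.67, 2033.33 μs; sum = 14366.7 μs.
Processing at 2 router(s): 2 × 0.42 ms = 840 μs.
End-to-end = 19270 μs.

19270 μs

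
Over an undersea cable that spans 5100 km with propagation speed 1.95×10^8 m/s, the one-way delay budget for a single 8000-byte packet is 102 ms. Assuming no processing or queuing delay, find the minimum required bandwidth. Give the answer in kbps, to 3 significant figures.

L = 64000 bits.
Propagation delay = 5100000 / 195000000 = 26.1538 ms.
Transmission budget = 102 − 26.1538 = 75.8462 ms.
R ≥ L / t_tx = 64000 bits / 0.0758462 s = 844 kbps.

844 kbps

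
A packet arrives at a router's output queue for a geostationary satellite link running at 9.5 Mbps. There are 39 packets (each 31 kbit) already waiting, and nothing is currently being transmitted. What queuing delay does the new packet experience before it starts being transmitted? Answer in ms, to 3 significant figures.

Each queued packet: L/R = 31000/9500000 = 3.26316 ms.
39 queued → 127.263 ms.
Queuing delay = 127 ms.

127 ms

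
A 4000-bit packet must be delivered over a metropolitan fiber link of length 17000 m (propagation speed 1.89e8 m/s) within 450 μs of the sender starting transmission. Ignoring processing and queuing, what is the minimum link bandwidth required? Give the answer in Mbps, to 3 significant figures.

Propagation delay = 17000 / 189000000 = 89.9471 μs.
Transmission budget = 450 − 89.9471 = 360.053 μs.
R ≥ L / t_tx = 4000 bits / 0.000360053 s = 11.1 Mbps.

11.1 Mbps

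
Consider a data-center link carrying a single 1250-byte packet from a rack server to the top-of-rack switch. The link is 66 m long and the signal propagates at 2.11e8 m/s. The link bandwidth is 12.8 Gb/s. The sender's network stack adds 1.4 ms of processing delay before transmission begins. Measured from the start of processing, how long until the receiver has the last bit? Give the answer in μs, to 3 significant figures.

L = 1250 × 8 = 10000 bits.
Transmission delay = L/R = 10000 / 12800000000 = 0.78125 μs.
Propagation delay = d/s = 66 m / 211000000 m/s = 0.312796 μs.
Plus processing delay 1.4 ms = 1400 μs.
Total = 1400 μs.

1400 μs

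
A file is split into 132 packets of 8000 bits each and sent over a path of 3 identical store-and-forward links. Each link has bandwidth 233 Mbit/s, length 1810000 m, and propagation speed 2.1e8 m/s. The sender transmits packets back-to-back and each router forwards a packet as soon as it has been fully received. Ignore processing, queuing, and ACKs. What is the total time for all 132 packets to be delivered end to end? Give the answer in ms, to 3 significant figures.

30.5 ms

Per-hop transmission t_tx = L/R = 8000/233000000 = 0.0343348 ms.
Per-hop propagation t_prop = 1810000/210000000 = 8.61905 ms.
Pipeline fill: first packet needs 3·t_tx to clear all hops; remaining 131 packets each add one t_tx.
Total = (3+132-1)·t_tx + 3·t_prop = 134·0.0343348 + 3·8.61905 = 30.5 ms.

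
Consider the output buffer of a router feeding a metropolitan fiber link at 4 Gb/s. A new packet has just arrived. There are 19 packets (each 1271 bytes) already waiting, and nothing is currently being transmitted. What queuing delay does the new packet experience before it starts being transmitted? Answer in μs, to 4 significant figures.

48.30 μs

Each queued packet: L/R = 10168/4000000000 = 2.542 μs.
19 queued → 48.298 μs.
Queuing delay = 48.30 μs.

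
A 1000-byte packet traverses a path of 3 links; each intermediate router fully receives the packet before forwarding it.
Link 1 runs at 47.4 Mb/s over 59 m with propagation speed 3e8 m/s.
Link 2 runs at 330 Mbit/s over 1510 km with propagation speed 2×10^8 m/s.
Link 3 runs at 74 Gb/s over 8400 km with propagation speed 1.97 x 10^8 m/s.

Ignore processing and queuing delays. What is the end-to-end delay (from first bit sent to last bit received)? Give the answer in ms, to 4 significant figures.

50.38 ms

L = 1000 × 8 = 8000 bits.
Transmission delays (L/R per hop): 0.168776, 0.0242424, 0.000108108 ms; sum = 0.193127 ms.
Propagation delays (d/s per hop): 0.000196667, 7.55, 42.6396 ms; sum = 50.1898 ms.
End-to-end = 50.38 ms.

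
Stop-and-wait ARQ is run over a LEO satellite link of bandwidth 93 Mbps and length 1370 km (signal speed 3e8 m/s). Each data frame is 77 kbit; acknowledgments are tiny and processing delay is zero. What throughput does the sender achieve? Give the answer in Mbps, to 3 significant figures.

7.73 Mbps

t_tx = L/R = 77000/93000000 = 0.000827957 s.
t_prop = 1370000/300000000 = 0.00456667 s; RTT = 0.00913333 s.
Cycle = t_tx + RTT = 0.00996129 s.
Throughput = L / cycle = 77000 / 0.00996129 = 7.73 Mbps.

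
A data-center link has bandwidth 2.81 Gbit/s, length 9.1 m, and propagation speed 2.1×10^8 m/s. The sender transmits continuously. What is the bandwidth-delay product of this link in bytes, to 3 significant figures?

Propagation delay = 9.1 / 210000000 = 4.33333e-08 s.
BDP = R × t_prop = 2810000000 × 4.33333e-08 = 121.767 bits.
In bytes: 121.767/8 = 15.2 bytes.

15.2 bytes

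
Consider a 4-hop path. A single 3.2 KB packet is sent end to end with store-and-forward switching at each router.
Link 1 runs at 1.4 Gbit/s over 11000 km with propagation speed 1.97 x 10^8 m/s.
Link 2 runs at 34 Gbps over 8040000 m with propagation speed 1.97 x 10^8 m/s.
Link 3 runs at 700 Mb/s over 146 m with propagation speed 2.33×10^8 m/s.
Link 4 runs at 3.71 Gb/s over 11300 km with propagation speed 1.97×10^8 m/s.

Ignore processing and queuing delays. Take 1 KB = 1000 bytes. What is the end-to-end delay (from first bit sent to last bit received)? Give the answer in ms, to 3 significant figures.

154 ms

L = 25600 bits.
Transmission delays (L/R per hop): 0.0182857, 0.000752941, 0.0365714, 0.00690027 ms; sum = 0.0625104 ms.
Propagation delays (d/s per hop): 55.8376, 40.8122, 0.000626609, 57.3604 ms; sum = 154.011 ms.
End-to-end = 154 ms.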